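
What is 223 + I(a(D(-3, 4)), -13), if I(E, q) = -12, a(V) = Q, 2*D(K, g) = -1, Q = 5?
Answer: 211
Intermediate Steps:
D(K, g) = -½ (D(K, g) = (½)*(-1) = -½)
a(V) = 5
223 + I(a(D(-3, 4)), -13) = 223 - 12 = 211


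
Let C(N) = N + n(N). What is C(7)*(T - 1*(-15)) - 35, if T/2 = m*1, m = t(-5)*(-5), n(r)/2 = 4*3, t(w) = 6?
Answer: -1430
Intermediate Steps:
n(r) = 24 (n(r) = 2*(4*3) = 2*12 = 24)
m = -30 (m = 6*(-5) = -30)
T = -60 (T = 2*(-30*1) = 2*(-30) = -60)
C(N) = 24 + N (C(N) = N + 24 = 24 + N)
C(7)*(T - 1*(-15)) - 35 = (24 + 7)*(-60 - 1*(-15)) - 35 = 31*(-60 + 15) - 35 = 31*(-45) - 35 = -1395 - 35 = -1430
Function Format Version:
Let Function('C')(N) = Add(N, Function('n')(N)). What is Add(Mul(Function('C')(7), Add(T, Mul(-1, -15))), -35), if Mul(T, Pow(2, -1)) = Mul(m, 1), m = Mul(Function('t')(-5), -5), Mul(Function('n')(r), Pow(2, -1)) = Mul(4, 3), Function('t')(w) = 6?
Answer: -1430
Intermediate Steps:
Function('n')(r) = 24 (Function('n')(r) = Mul(2, Mul(4, 3)) = Mul(2, 12) = 24)
m = -30 (m = Mul(6, -5) = -30)
T = -60 (T = Mul(2, Mul(-30, 1)) = Mul(2, -30) = -60)
Function('C')(N) = Add(24, N) (Function('C')(N) = Add(N, 24) = Add(24, N))
Add(Mul(Function('C')(7), Add(T, Mul(-1, -15))), -35) = Add(Mul(Add(24, 7), Add(-60, Mul(-1, -15))), -35) = Add(Mul(31, Add(-60, 15)), -35) = Add(Mul(31, -45), -35) = Add(-1395, -35) = -1430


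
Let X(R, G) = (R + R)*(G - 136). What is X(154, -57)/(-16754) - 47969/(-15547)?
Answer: 863924247/130237219 ≈ 6.6335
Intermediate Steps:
X(R, G) = 2*R*(-136 + G) (X(R, G) = (2*R)*(-136 + G) = 2*R*(-136 + G))
X(154, -57)/(-16754) - 47969/(-15547) = (2*154*(-136 - 57))/(-16754) - 47969/(-15547) = (2*154*(-193))*(-1/16754) - 47969*(-1/15547) = -59444*(-1/16754) + 47969/15547 = 29722/8377 + 47969/15547 = 863924247/130237219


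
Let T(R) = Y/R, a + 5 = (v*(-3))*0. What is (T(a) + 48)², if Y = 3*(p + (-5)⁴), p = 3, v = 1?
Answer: 2702736/25 ≈ 1.0811e+5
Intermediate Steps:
a = -5 (a = -5 + (1*(-3))*0 = -5 - 3*0 = -5 + 0 = -5)
Y = 1884 (Y = 3*(3 + (-5)⁴) = 3*(3 + 625) = 3*628 = 1884)
T(R) = 1884/R
(T(a) + 48)² = (1884/(-5) + 48)² = (1884*(-⅕) + 48)² = (-1884/5 + 48)² = (-1644/5)² = 2702736/25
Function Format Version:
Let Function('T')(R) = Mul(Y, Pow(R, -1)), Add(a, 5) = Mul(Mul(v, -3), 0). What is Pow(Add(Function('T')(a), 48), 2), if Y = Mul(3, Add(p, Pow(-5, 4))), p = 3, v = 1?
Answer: Rational(2702736, 25) ≈ 1.0811e+5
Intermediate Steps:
a = -5 (a = Add(-5, Mul(Mul(1, -3), 0)) = Add(-5, Mul(-3, 0)) = Add(-5, 0) = -5)
Y = 1884 (Y = Mul(3, Add(3, Pow(-5, 4))) = Mul(3, Add(3, 625)) = Mul(3, 628) = 1884)
Function('T')(R) = Mul(1884, Pow(R, -1))
Pow(Add(Function('T')(a), 48), 2) = Pow(Add(Mul(1884, Pow(-5, -1)), 48), 2) = Pow(Add(Mul(1884, Rational(-1, 5)), 48), 2) = Pow(Add(Rational(-1884, 5), 48), 2) = Pow(Rational(-1644, 5), 2) = Rational(2702736, 25)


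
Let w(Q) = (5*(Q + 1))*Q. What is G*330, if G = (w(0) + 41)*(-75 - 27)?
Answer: -1380060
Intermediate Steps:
w(Q) = Q*(5 + 5*Q) (w(Q) = (5*(1 + Q))*Q = (5 + 5*Q)*Q = Q*(5 + 5*Q))
G = -4182 (G = (5*0*(1 + 0) + 41)*(-75 - 27) = (5*0*1 + 41)*(-102) = (0 + 41)*(-102) = 41*(-102) = -4182)
G*330 = -4182*330 = -1380060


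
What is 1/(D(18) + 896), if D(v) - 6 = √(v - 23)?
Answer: 902/813609 - I*√5/813609 ≈ 0.0011086 - 2.7483e-6*I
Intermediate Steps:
D(v) = 6 + √(-23 + v) (D(v) = 6 + √(v - 23) = 6 + √(-23 + v))
1/(D(18) + 896) = 1/((6 + √(-23 + 18)) + 896) = 1/((6 + √(-5)) + 896) = 1/((6 + I*√5) + 896) = 1/(902 + I*√5)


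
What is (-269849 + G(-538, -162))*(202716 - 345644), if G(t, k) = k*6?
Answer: 38707903888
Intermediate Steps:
G(t, k) = 6*k
(-269849 + G(-538, -162))*(202716 - 345644) = (-269849 + 6*(-162))*(202716 - 345644) = (-269849 - 972)*(-142928) = -270821*(-142928) = 38707903888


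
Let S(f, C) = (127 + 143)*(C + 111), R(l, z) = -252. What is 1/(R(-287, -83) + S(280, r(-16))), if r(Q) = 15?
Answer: 1/33768 ≈ 2.9614e-5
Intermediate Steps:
S(f, C) = 29970 + 270*C (S(f, C) = 270*(111 + C) = 29970 + 270*C)
1/(R(-287, -83) + S(280, r(-16))) = 1/(-252 + (29970 + 270*15)) = 1/(-252 + (29970 + 4050)) = 1/(-252 + 34020) = 1/33768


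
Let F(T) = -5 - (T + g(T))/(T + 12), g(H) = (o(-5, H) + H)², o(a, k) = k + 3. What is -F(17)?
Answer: 1531/29 ≈ 52.793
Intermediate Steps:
o(a, k) = 3 + k
g(H) = (3 + 2*H)² (g(H) = ((3 + H) + H)² = (3 + 2*H)²)
F(T) = -5 - (T + (3 + 2*T)²)/(12 + T) (F(T) = -5 - (T + (3 + 2*T)²)/(T + 12) = -5 - (T + (3 + 2*T)²)/(12 + T))
-F(17) = -(-69 - 18*17 - 4*17²)/(12 + 17) = -(-69 - 306 - 4*289)/29 = -(-69 - 306 - 1156)/29 = -(-1531)/29 = -1*(-1531/29) = 1531/29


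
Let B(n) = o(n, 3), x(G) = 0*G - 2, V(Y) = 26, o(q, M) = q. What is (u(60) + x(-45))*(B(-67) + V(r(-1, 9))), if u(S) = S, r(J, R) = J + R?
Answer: -2378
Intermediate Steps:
x(G) = -2 (x(G) = 0 - 2 = -2)
B(n) = n
(u(60) + x(-45))*(B(-67) + V(r(-1, 9))) = (60 - 2)*(-67 + 26) = 58*(-41) = -2378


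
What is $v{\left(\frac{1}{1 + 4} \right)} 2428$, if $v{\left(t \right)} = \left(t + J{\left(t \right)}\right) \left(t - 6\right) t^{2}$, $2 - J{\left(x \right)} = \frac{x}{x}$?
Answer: $- \frac{422472}{625} \approx -675.96$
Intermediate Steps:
$J{\left(x \right)} = 1$ ($J{\left(x \right)} = 2 - \frac{x}{x} = 2 - 1 = 1$)
$v{\left(t \right)} = t^{2} \left(1 + t\right) \left(-6 + t\right)$ ($v{\left(t \right)} = \left(t + 1\right) \left(t - 6\right) t^{2} = \left(1 + t\right) \left(-6 + t\right) t^{2} = t^{2} \left(1 + t\right) \left(-6 + t\right)$)
$v{\left(\frac{1}{1 + 4} \right)} 2428 = \left(\frac{1}{1 + 4}\right)^{2} \left(-6 + \left(\frac{1}{1 + 4}\right)^{2} - \frac{5}{1 + 4}\right) 2428 = \left(\frac{1}{5}\right)^{2} \left(-6 + \left(\frac{1}{5}\right)^{2} - \frac{5}{5}\right) 2428 = \frac{-6 + \left(\frac{1}{5}\right)^{2} - 1}{25} \cdot 2428 = \frac{-6 + \frac{1}{25} - 1}{25} \cdot 2428 = \frac{1}{25} \left(- \frac{174}{25}\right) 2428 = \left(- \frac{174}{625}\right) 2428 = - \frac{422472}{625}$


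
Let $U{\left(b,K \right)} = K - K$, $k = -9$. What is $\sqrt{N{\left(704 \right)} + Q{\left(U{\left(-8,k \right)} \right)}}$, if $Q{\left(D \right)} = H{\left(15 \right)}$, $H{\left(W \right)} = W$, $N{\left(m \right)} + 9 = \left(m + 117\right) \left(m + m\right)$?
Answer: $\sqrt{1155974} \approx 1075.2$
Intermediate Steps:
$N{\left(m \right)} = -9 + 2 m \left(117 + m\right)$ ($N{\left(m \right)} = -9 + \left(m + 117\right) \left(m + m\right) = -9 + \left(117 + m\right) 2 m = -9 + 2 m \left(117 + m\right)$)
$U{\left(b,K \right)} = 0$
$Q{\left(D \right)} = 15$
$\sqrt{N{\left(704 \right)} + Q{\left(U{\left(-8,k \right)} \right)}} = \sqrt{\left(-9 + 2 \cdot 704^{2} + 234 \cdot 704\right) + 15} = \sqrt{\left(-9 + 2 \cdot 495616 + 164736\right) + 15} = \sqrt{\left(-9 + 991232 + 164736\right) + 15} = \sqrt{1155959 + 15} = \sqrt{1155974}$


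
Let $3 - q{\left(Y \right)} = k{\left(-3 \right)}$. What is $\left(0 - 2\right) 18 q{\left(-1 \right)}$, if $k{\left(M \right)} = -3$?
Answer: $-216$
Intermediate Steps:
$q{\left(Y \right)} = 6$ ($q{\left(Y \right)} = 3 - -3 = 3 + 3 = 6$)
$\left(0 - 2\right) 18 q{\left(-1 \right)} = \left(0 - 2\right) 18 \cdot 6 = \left(-2\right) 18 \cdot 6 = \left(-36\right) 6 = -216$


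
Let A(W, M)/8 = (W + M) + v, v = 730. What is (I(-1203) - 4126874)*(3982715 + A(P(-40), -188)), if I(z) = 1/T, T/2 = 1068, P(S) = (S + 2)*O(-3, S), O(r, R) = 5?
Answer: -35132467175575253/2136 ≈ -1.6448e+13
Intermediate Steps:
P(S) = 10 + 5*S (P(S) = (S + 2)*5 = (2 + S)*5 = 10 + 5*S)
T = 2136 (T = 2*1068 = 2136)
A(W, M) = 5840 + 8*M + 8*W (A(W, M) = 8*((W + M) + 730) = 8*((M + W) + 730) = 8*(730 + M + W) = 5840 + 8*M + 8*W)
I(z) = 1/2136
(I(-1203) - 4126874)*(3982715 + A(P(-40), -188)) = (1/2136 - 4126874)*(3982715 + (5840 + 8*(-188) + 8*(10 + 5*(-40)))) = -8815002863*(3982715 + (5840 - 1504 + 8*(10 - 200)))/2136 = -8815002863*(3982715 + (5840 - 1504 + 8*(-190)))/2136 = -8815002863*(3982715 + (5840 - 1504 - 1520))/2136 = -8815002863*(3982715 + 2816)/2136 = -8815002863/2136*3985531 = -35132467175575253/2136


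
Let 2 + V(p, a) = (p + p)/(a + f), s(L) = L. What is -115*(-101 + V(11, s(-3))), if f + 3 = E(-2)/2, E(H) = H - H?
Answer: 36800/3 ≈ 12267.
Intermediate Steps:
E(H) = 0
f = -3 (f = -3 + 0/2 = -3 + 0*(1/2) = -3 + 0 = -3)
V(p, a) = -2 + 2*p/(-3 + a) (V(p, a) = -2 + (p + p)/(a - 3) = -2 + (2*p)/(-3 + a) = -2 + 2*p/(-3 + a))
-115*(-101 + V(11, s(-3))) = -115*(-101 + 2*(3 + 11 - 1*(-3))/(-3 - 3)) = -115*(-101 + 2*(3 + 11 + 3)/(-6)) = -115*(-101 + 2*(-1/6)*17) = -115*(-101 - 17/3) = -115*(-320/3) = 36800/3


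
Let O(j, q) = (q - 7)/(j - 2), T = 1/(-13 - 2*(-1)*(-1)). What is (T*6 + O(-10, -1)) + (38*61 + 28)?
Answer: 35194/15 ≈ 2346.3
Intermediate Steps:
T = -1/15 (T = 1/(-13 + 2*(-1)) = 1/(-13 - 2) = 1/(-15) = -1/15 ≈ -0.066667)
O(j, q) = (-7 + q)/(-2 + j)
(T*6 + O(-10, -1)) + (38*61 + 28) = (-1/15*6 + (-7 - 1)/(-2 - 10)) + (38*61 + 28) = (-⅖ - 8/(-12)) + (2318 + 28) = (-⅖ - 1/12*(-8)) + 2346 = (-⅖ + ⅔) + 2346 = 4/15 + 2346 = 35194/15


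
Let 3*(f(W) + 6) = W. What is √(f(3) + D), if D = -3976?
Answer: I*√3981 ≈ 63.095*I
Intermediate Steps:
f(W) = -6 + W/3
√(f(3) + D) = √((-6 + (⅓)*3) - 3976) = √((-6 + 1) - 3976) = √(-5 - 3976) = √(-3981) = I*√3981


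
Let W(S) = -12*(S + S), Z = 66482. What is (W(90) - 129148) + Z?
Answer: -64826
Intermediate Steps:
W(S) = -24*S
(W(90) - 129148) + Z = (-24*90 - 129148) + 66482 = (-2160 - 129148) + 66482 = -131308 + 66482 = -64826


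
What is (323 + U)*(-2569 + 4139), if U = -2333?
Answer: -3155700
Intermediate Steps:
(323 + U)*(-2569 + 4139) = (323 - 2333)*(-2569 + 4139) = -2010*1570 = -3155700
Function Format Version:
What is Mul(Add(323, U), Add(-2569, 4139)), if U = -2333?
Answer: -3155700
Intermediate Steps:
Mul(Add(323, U), Add(-2569, 4139)) = Mul(Add(323, -2333), Add(-2569, 4139)) = Mul(-2010, 1570) = -3155700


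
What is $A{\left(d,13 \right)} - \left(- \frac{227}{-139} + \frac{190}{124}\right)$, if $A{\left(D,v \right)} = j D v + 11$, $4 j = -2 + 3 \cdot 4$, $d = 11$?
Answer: $\frac{1574227}{4309} \approx 365.33$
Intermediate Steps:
$j = \frac{5}{2}$ ($j = \frac{-2 + 3 \cdot 4}{4} = \frac{-2 + 12}{4} = \frac{1}{4} \cdot 10 = \frac{5}{2} \approx 2.5$)
$A{\left(D,v \right)} = 11 + \frac{5 D v}{2}$ ($A{\left(D,v \right)} = \frac{5 D}{2} v + 11 = \frac{5 D v}{2} + 11 = 11 + \frac{5 D v}{2}$)
$A{\left(d,13 \right)} - \left(- \frac{227}{-139} + \frac{190}{124}\right) = \left(11 + \frac{5}{2} \cdot 11 \cdot 13\right) - \left(- \frac{227}{-139} + \frac{190}{124}\right) = \left(11 + \frac{715}{2}\right) - \left(\left(-227\right) \left(- \frac{1}{139}\right) + 190 \cdot \frac{1}{124}\right) = \frac{737}{2} - \left(\frac{227}{139} + \frac{95}{62}\right) = \frac{737}{2} - \frac{27279}{8618} = \frac{1574227}{4309}$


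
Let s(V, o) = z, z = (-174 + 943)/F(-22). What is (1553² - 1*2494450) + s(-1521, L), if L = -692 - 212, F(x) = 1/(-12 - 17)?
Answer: -104942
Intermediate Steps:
F(x) = -1/29 (F(x) = 1/(-29) = -1/29)
L = -904
z = -22301 (z = (-174 + 943)/(-1/29) = 769*(-29) = -22301)
s(V, o) = -22301
(1553² - 1*2494450) + s(-1521, L) = (1553² - 1*2494450) - 22301 = (2411809 - 2494450) - 22301 = -82641 - 22301 = -104942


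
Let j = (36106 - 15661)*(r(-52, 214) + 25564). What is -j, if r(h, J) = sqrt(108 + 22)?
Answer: -522655980 - 20445*sqrt(130) ≈ -5.2289e+8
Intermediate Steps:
r(h, J) = sqrt(130)
j = 522655980 + 20445*sqrt(130) (j = (36106 - 15661)*(sqrt(130) + 25564) = 20445*(25564 + sqrt(130)) = 522655980 + 20445*sqrt(130) ≈ 5.2289e+8)
-j = -(522655980 + 20445*sqrt(130)) = -522655980 - 20445*sqrt(130)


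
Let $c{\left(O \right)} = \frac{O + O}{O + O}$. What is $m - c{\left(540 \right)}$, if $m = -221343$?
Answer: $-221344$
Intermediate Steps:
$c{\left(O \right)} = 1$ ($c{\left(O \right)} = \frac{2 O}{2 O} = 2 O \frac{1}{2 O} = 1$)
$m - c{\left(540 \right)} = -221343 - 1 = -221344$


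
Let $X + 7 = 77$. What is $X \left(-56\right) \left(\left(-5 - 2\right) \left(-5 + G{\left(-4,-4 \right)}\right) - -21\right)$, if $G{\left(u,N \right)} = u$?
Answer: $-329280$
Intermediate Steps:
$X = 70$ ($X = -7 + 77 = 70$)
$X \left(-56\right) \left(\left(-5 - 2\right) \left(-5 + G{\left(-4,-4 \right)}\right) - -21\right) = 70 \left(-56\right) \left(\left(-5 - 2\right) \left(-5 - 4\right) - -21\right) = - 3920 \left(\left(-7\right) \left(-9\right) + 21\right) = - 3920 \left(63 + 21\right) = \left(-3920\right) 84 = -329280$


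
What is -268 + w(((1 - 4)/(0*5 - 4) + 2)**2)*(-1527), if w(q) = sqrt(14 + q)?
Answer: -268 - 1527*sqrt(345)/4 ≈ -7358.7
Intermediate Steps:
-268 + w(((1 - 4)/(0*5 - 4) + 2)**2)*(-1527) = -268 + sqrt(14 + ((1 - 4)/(0*5 - 4) + 2)**2)*(-1527) = -268 + sqrt(14 + (-3/(0 - 4) + 2)**2)*(-1527) = -268 + sqrt(14 + (-3/(-4) + 2)**2)*(-1527) = -268 + sqrt(14 + (-3*(-1/4) + 2)**2)*(-1527) = -268 + sqrt(14 + (3/4 + 2)**2)*(-1527) = -268 + sqrt(14 + (11/4)**2)*(-1527) = -268 + sqrt(14 + 121/16)*(-1527) = -268 + sqrt(345/16)*(-1527) = -268 + (sqrt(345)/4)*(-1527) = -268 - 1527*sqrt(345)/4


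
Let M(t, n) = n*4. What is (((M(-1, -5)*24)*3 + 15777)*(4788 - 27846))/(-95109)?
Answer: 15742026/4529 ≈ 3475.8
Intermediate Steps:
M(t, n) = 4*n
(((M(-1, -5)*24)*3 + 15777)*(4788 - 27846))/(-95109) = ((((4*(-5))*24)*3 + 15777)*(4788 - 27846))/(-95109) = ((-20*24*3 + 15777)*(-23058))*(-1/95109) = ((-480*3 + 15777)*(-23058))*(-1/95109) = ((-1440 + 15777)*(-23058))*(-1/95109) = (14337*(-23058))*(-1/95109) = -330582546*(-1/95109) = 15742026/4529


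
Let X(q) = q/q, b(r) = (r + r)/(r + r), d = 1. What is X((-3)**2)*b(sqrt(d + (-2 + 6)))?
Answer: 1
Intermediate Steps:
b(r) = 1 (b(r) = (2*r)/((2*r)) = (2*r)*(1/(2*r)) = 1)
X(q) = 1
X((-3)**2)*b(sqrt(d + (-2 + 6))) = 1*1 = 1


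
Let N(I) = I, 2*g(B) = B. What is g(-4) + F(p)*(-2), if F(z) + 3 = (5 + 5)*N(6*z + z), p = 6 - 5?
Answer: -136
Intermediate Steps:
g(B) = B/2
p = 1
F(z) = -3 + 70*z (F(z) = -3 + (5 + 5)*(6*z + z) = -3 + 10*(7*z) = -3 + 70*z)
g(-4) + F(p)*(-2) = (1/2)*(-4) + (-3 + 70*1)*(-2) = -2 + (-3 + 70)*(-2) = -2 + 67*(-2) = -2 - 134 = -136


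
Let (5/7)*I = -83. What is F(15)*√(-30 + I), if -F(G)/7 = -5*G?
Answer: 105*I*√3655 ≈ 6347.9*I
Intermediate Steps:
I = -581/5 (I = (7/5)*(-83) = -581/5 ≈ -116.20)
F(G) = 35*G (F(G) = -(-35)*G = 35*G)
F(15)*√(-30 + I) = (35*15)*√(-30 - 581/5) = 525*√(-731/5) = 525*(I*√3655/5) = 105*I*√3655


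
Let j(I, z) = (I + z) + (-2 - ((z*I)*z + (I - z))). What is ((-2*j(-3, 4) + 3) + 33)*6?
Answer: -432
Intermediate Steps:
j(I, z) = -2 + 2*z - I*z² (j(I, z) = (I + z) + (-2 - ((I*z)*z + (I - z))) = (I + z) + (-2 - (I*z² + (I - z))) = (I + z) + (-2 - (I - z + I*z²)) = (I + z) + (-2 + (z - I - I*z²)) = (I + z) + (-2 + z - I - I*z²) = -2 + 2*z - I*z²)
((-2*j(-3, 4) + 3) + 33)*6 = ((-2*(-2 + 2*4 - 1*(-3)*4²) + 3) + 33)*6 = ((-2*(-2 + 8 - 1*(-3)*16) + 3) + 33)*6 = ((-2*(-2 + 8 + 48) + 3) + 33)*6 = ((-2*54 + 3) + 33)*6 = ((-108 + 3) + 33)*6 = (-105 + 33)*6 = -72*6 = -432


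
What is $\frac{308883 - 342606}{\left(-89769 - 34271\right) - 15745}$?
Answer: $\frac{11241}{46595} \approx 0.24125$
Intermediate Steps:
$\frac{308883 - 342606}{\left(-89769 - 34271\right) - 15745} = - \frac{33723}{\left(-89769 - 34271\right) - 15745} = - \frac{33723}{-124040 - 15745} = - \frac{33723}{-139785} = \left(-33723\right) \left(- \frac{1}{139785}\right) = \frac{11241}{46595}$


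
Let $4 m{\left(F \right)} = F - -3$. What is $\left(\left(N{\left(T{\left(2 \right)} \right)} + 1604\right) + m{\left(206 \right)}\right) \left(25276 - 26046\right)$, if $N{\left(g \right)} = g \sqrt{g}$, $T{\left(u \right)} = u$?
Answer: $- \frac{2550625}{2} - 1540 \sqrt{2} \approx -1.2775 \cdot 10^{6}$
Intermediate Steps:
$m{\left(F \right)} = \frac{3}{4} + \frac{F}{4}$ ($m{\left(F \right)} = \frac{F - -3}{4} = \frac{F + 3}{4} = \frac{3 + F}{4} = \frac{3}{4} + \frac{F}{4}$)
$N{\left(g \right)} = g^{\frac{3}{2}}$
$\left(\left(N{\left(T{\left(2 \right)} \right)} + 1604\right) + m{\left(206 \right)}\right) \left(25276 - 26046\right) = \left(\left(2^{\frac{3}{2}} + 1604\right) + \left(\frac{3}{4} + \frac{1}{4} \cdot 206\right)\right) \left(25276 - 26046\right) = \left(\left(2 \sqrt{2} + 1604\right) + \left(\frac{3}{4} + \frac{103}{2}\right)\right) \left(-770\right) = \left(\left(1604 + 2 \sqrt{2}\right) + \frac{209}{4}\right) \left(-770\right) = \left(\frac{6625}{4} + 2 \sqrt{2}\right) \left(-770\right) = - \frac{2550625}{2} - 1540 \sqrt{2}$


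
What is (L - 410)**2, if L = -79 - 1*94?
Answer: 339889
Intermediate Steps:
L = -173 (L = -79 - 94 = -173)
(L - 410)**2 = (-173 - 410)**2 = (-583)**2 = 339889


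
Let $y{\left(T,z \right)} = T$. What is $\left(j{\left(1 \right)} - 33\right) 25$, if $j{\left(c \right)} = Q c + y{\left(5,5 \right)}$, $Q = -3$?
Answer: $-775$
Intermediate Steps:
$j{\left(c \right)} = 5 - 3 c$ ($j{\left(c \right)} = - 3 c + 5 = 5 - 3 c$)
$\left(j{\left(1 \right)} - 33\right) 25 = \left(\left(5 - 3\right) - 33\right) 25 = \left(2 - 33\right) 25 = \left(-31\right) 25 = -775$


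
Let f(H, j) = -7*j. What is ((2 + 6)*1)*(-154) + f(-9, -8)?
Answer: -1176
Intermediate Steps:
((2 + 6)*1)*(-154) + f(-9, -8) = ((2 + 6)*1)*(-154) - 7*(-8) = (8*1)*(-154) + 56 = 8*(-154) + 56 = -1232 + 56 = -1176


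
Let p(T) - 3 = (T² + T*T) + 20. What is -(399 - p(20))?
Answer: 424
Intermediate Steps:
p(T) = 23 + 2*T² (p(T) = 3 + ((T² + T*T) + 20) = 3 + ((T² + T²) + 20) = 3 + (2*T² + 20) = 3 + (20 + 2*T²) = 23 + 2*T²)
-(399 - p(20)) = -(399 - (23 + 2*20²)) = -(399 - (23 + 2*400)) = -(399 - (23 + 800)) = -(399 - 1*823) = -(399 - 823) = -1*(-424) = 424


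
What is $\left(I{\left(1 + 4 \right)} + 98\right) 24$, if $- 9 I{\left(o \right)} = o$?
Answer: $\frac{7016}{3} \approx 2338.7$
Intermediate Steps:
$I{\left(o \right)} = - \frac{o}{9}$
$\left(I{\left(1 + 4 \right)} + 98\right) 24 = \left(- \frac{1 + 4}{9} + 98\right) 24 = \left(\left(- \frac{1}{9}\right) 5 + 98\right) 24 = \left(- \frac{5}{9} + 98\right) 24 = \frac{877}{9} \cdot 24 = \frac{7016}{3}$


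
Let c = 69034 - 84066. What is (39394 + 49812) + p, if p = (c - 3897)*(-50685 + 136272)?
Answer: -1619987117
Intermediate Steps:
c = -15032
p = -1620076323 (p = (-15032 - 3897)*(-50685 + 136272) = -18929*85587 = -1620076323)
(39394 + 49812) + p = (39394 + 49812) - 1620076323 = 89206 - 1620076323 = -1619987117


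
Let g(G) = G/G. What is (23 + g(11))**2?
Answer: 576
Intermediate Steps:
g(G) = 1
(23 + g(11))**2 = (23 + 1)**2 = 24**2 = 576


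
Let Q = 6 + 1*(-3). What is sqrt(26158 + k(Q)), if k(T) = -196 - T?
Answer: sqrt(25959) ≈ 161.12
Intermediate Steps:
Q = 3 (Q = 6 - 3 = 3)
sqrt(26158 + k(Q)) = sqrt(26158 + (-196 - 1*3)) = sqrt(26158 + (-196 - 3)) = sqrt(26158 - 199) = sqrt(25959)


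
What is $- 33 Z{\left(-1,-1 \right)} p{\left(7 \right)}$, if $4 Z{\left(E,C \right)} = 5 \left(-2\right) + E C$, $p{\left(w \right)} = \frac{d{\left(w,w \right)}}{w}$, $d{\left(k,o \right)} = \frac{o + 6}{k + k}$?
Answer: $\frac{3861}{392} \approx 9.8495$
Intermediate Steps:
$d{\left(k,o \right)} = \frac{6 + o}{2 k}$
$p{\left(w \right)} = \frac{6 + w}{2 w^{2}}$ ($p{\left(w \right)} = \frac{\frac{1}{2} \frac{1}{w} \left(6 + w\right)}{w} = \frac{6 + w}{2 w^{2}}$)
$Z{\left(E,C \right)} = - \frac{5}{2} + \frac{C E}{4}$ ($Z{\left(E,C \right)} = \frac{5 \left(-2\right) + E C}{4} = \frac{-10 + C E}{4} = - \frac{5}{2} + \frac{C E}{4}$)
$- 33 Z{\left(-1,-1 \right)} p{\left(7 \right)} = - 33 \left(- \frac{5}{2} + \frac{1}{4} \left(-1\right) \left(-1\right)\right) \frac{6 + 7}{2 \cdot 49} = - 33 \left(- \frac{5}{2} + \frac{1}{4}\right) \frac{1}{2} \cdot \frac{1}{49} \cdot 13 = \left(-33\right) \left(- \frac{9}{4}\right) \frac{13}{98} = \frac{297}{4} \cdot \frac{13}{98} = \frac{3861}{392}$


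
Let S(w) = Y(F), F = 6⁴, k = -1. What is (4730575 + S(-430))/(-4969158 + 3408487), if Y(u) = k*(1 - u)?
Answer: -4731870/1560671 ≈ -3.0319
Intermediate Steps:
F = 1296
Y(u) = -1 + u (Y(u) = -(1 - u) = -1 + u)
S(w) = 1295 (S(w) = -1 + 1296 = 1295)
(4730575 + S(-430))/(-4969158 + 3408487) = (4730575 + 1295)/(-4969158 + 3408487) = 4731870/(-1560671) = 4731870*(-1/1560671) = -4731870/1560671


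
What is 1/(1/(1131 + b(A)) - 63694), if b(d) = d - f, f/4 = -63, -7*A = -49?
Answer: -1390/88534659 ≈ -1.5700e-5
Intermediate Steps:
A = 7 (A = -1/7*(-49) = 7)
f = -252 (f = 4*(-63) = -252)
b(d) = 252 + d (b(d) = d - 1*(-252) = d + 252 = 252 + d)
1/(1/(1131 + b(A)) - 63694) = 1/(1/(1131 + (252 + 7)) - 63694) = 1/(1/(1131 + 259) - 63694) = 1/(1/1390 - 63694) = 1/(-88534659/1390) = -1390/88534659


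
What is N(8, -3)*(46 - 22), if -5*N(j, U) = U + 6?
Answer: -72/5 ≈ -14.400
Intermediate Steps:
N(j, U) = -6/5 - U/5 (N(j, U) = -(U + 6)/5 = -(6 + U)/5 = -6/5 - U/5)
N(8, -3)*(46 - 22) = (-6/5 - 1/5*(-3))*(46 - 22) = (-6/5 + 3/5)*24 = -3/5*24 = -72/5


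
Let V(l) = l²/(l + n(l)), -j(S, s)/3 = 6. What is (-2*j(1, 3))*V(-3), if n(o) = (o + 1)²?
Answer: 324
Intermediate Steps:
n(o) = (1 + o)²
j(S, s) = -18 (j(S, s) = -3*6 = -18)
V(l) = l²/(l + (1 + l)²)
(-2*j(1, 3))*V(-3) = (-2*(-18))*((-3)²/(-3 + (1 - 3)²)) = 36*(9/(-3 + (-2)²)) = 36*(9/(-3 + 4)) = 36*(9/1) = 36*(9*1) = 36*9 = 324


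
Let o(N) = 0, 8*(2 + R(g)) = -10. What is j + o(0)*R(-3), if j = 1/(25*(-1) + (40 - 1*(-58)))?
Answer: 1/73 ≈ 0.013699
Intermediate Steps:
R(g) = -13/4 (R(g) = -2 + (⅛)*(-10) = -2 - 5/4 = -13/4)
j = 1/73 (j = 1/(-25 + (40 + 58)) = 1/(-25 + 98) = 1/73 ≈ 0.013699)
j + o(0)*R(-3) = 1/73 + 0*(-13/4) = 1/73 + 0 = 1/73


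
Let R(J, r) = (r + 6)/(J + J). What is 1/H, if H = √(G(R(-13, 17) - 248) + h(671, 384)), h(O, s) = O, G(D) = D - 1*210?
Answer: √143390/5515 ≈ 0.068662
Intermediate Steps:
R(J, r) = (6 + r)/(2*J) (R(J, r) = (6 + r)/((2*J)) = (6 + r)*(1/(2*J)) = (6 + r)/(2*J))
G(D) = -210 + D (G(D) = D - 210 = -210 + D)
H = √143390/26 (H = √((-210 + ((½)*(6 + 17)/(-13) - 248)) + 671) = √((-210 + ((½)*(-1/13)*23 - 248)) + 671) = √((-210 + (-23/26 - 248)) + 671) = √((-210 - 6471/26) + 671) = √(-11931/26 + 671) = √(5515/26) = √143390/26 ≈ 14.564)
1/H = 1/(√143390/26) = √143390/5515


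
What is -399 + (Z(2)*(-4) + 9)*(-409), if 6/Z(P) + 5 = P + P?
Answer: -13896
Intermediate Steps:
Z(P) = 6/(-5 + 2*P) (Z(P) = 6/(-5 + (P + P)) = 6/(-5 + 2*P))
-399 + (Z(2)*(-4) + 9)*(-409) = -399 + ((6/(-5 + 2*2))*(-4) + 9)*(-409) = -399 + ((6/(-5 + 4))*(-4) + 9)*(-409) = -399 + ((6/(-1))*(-4) + 9)*(-409) = -399 + ((6*(-1))*(-4) + 9)*(-409) = -399 + (-6*(-4) + 9)*(-409) = -399 + (24 + 9)*(-409) = -399 + 33*(-409) = -399 - 13497 = -13896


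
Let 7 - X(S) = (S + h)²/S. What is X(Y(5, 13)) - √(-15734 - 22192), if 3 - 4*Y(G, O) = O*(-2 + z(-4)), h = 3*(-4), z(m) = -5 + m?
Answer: -1379/146 - 21*I*√86 ≈ -9.4452 - 194.75*I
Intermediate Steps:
h = -12
Y(G, O) = ¾ + 11*O/4 (Y(G, O) = ¾ - O*(-2 + (-5 - 4))/4 = ¾ - O*(-2 - 9)/4 = ¾ - O*(-11)/4 = ¾ - (-11)*O/4 = ¾ + 11*O/4)
X(S) = 7 - (-12 + S)²/S (X(S) = 7 - (S - 12)²/S = 7 - (-12 + S)²/S)
X(Y(5, 13)) - √(-15734 - 22192) = (7 - (-12 + (¾ + (11/4)*13))²/(¾ + (11/4)*13)) - √(-15734 - 22192) = (7 - (-12 + (¾ + 143/4))²/(¾ + 143/4)) - √(-37926) = (7 - (-12 + 73/2)²/73/2) - 21*I*√86 = (7 - 1*2/73*(49/2)²) - 21*I*√86 = (7 - 1*2/73*2401/4) - 21*I*√86 = (7 - 2401/146) - 21*I*√86 = -1379/146 - 21*I*√86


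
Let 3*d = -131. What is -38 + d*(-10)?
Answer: 1196/3 ≈ 398.67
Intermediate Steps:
d = -131/3 (d = (⅓)*(-131) = -131/3 ≈ -43.667)
-38 + d*(-10) = -38 - 131/3*(-10) = -38 + 1310/3 = 1196/3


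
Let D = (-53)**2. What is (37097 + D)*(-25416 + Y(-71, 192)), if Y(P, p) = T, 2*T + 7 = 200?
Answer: -1010399967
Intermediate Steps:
D = 2809
T = 193/2 (T = -7/2 + (1/2)*200 = -7/2 + 100 = 193/2 ≈ 96.500)
Y(P, p) = 193/2
(37097 + D)*(-25416 + Y(-71, 192)) = (37097 + 2809)*(-25416 + 193/2) = 39906*(-50639/2) = -1010399967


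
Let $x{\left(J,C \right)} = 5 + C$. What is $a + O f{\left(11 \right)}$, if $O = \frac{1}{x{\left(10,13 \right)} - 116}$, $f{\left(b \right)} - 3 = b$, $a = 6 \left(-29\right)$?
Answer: $- \frac{1219}{7} \approx -174.14$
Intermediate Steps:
$a = -174$
$f{\left(b \right)} = 3 + b$
$O = - \frac{1}{98}$ ($O = \frac{1}{\left(5 + 13\right) - 116} = \frac{1}{18 - 116} = \frac{1}{-98} = - \frac{1}{98} \approx -0.010204$)
$a + O f{\left(11 \right)} = -174 - \frac{3 + 11}{98} = -174 - \frac{1}{7} = - \frac{1219}{7}$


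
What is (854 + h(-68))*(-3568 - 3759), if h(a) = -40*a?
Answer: -26186698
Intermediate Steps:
(854 + h(-68))*(-3568 - 3759) = (854 - 40*(-68))*(-3568 - 3759) = (854 + 2720)*(-7327) = 3574*(-7327) = -26186698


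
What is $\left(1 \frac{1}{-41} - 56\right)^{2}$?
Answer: $\frac{5276209}{1681} \approx 3138.7$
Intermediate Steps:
$\left(1 \frac{1}{-41} - 56\right)^{2} = \left(1 \left(- \frac{1}{41}\right) - 56\right)^{2} = \left(- \frac{1}{41} - 56\right)^{2} = \left(- \frac{2297}{41}\right)^{2} = \frac{5276209}{1681}$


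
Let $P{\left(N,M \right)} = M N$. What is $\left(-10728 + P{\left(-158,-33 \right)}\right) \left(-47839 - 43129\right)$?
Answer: $501597552$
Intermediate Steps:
$\left(-10728 + P{\left(-158,-33 \right)}\right) \left(-47839 - 43129\right) = \left(-10728 - -5214\right) \left(-47839 - 43129\right) = \left(-10728 + 5214\right) \left(-90968\right) = \left(-5514\right) \left(-90968\right) = 501597552$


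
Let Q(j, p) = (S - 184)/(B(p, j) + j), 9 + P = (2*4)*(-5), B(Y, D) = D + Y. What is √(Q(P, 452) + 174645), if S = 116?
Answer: √5471447187/177 ≈ 417.91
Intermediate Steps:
P = -49 (P = -9 + (2*4)*(-5) = -9 + 8*(-5) = -9 - 40 = -49)
Q(j, p) = -68/(p + 2*j) (Q(j, p) = (116 - 184)/((j + p) + j) = -68/(p + 2*j))
√(Q(P, 452) + 174645) = √(-68/(452 + 2*(-49)) + 174645) = √(-68/(452 - 98) + 174645) = √(-68/354 + 174645) = √(-68*1/354 + 174645) = √(-34/177 + 174645) = √(30912131/177) = √5471447187/177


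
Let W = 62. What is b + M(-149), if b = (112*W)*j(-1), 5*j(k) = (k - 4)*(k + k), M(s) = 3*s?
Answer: 13441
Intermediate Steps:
j(k) = 2*k*(-4 + k)/5 (j(k) = ((k - 4)*(k + k))/5 = ((-4 + k)*(2*k))/5 = (2*k*(-4 + k))/5 = 2*k*(-4 + k)/5)
b = 13888 (b = (112*62)*((⅖)*(-1)*(-4 - 1)) = 6944*((⅖)*(-1)*(-5)) = 6944*2 = 13888)
b + M(-149) = 13888 + 3*(-149) = 13888 - 447 = 13441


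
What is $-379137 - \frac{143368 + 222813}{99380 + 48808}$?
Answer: $- \frac{56183919937}{148188} \approx -3.7914 \cdot 10^{5}$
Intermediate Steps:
$-379137 - \frac{143368 + 222813}{99380 + 48808} = -379137 - \frac{366181}{148188} = - \frac{56183919937}{148188}$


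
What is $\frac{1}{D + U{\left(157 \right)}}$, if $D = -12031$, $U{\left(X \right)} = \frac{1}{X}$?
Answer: $- \frac{157}{1888866} \approx -8.3119 \cdot 10^{-5}$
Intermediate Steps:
$\frac{1}{D + U{\left(157 \right)}} = \frac{1}{-12031 + \frac{1}{157}} = \frac{1}{- \frac{1888866}{157}} = - \frac{157}{1888866}$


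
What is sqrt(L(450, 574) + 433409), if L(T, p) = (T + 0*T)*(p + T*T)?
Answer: sqrt(91816709) ≈ 9582.1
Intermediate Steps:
L(T, p) = T*(p + T**2) (L(T, p) = (T + 0)*(p + T**2) = T*(p + T**2))
sqrt(L(450, 574) + 433409) = sqrt(450*(574 + 450**2) + 433409) = sqrt(450*(574 + 202500) + 433409) = sqrt(450*203074 + 433409) = sqrt(91383300 + 433409) = sqrt(91816709)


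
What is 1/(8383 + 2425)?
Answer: 1/10808 ≈ 9.2524e-5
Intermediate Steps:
1/(8383 + 2425) = 1/10808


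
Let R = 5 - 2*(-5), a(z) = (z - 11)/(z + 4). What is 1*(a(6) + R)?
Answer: 29/2 ≈ 14.500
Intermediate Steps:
a(z) = (-11 + z)/(4 + z)
R = 15 (R = 5 + 10 = 15)
1*(a(6) + R) = 1*((-11 + 6)/(4 + 6) + 15) = 1*(-5/10 + 15) = 1*((⅒)*(-5) + 15) = 1*(-½ + 15) = 1*(29/2) = 29/2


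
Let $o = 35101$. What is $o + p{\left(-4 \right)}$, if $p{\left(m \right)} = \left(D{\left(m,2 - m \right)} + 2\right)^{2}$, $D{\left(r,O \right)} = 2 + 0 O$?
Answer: $35117$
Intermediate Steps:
$D{\left(r,O \right)} = 2$ ($D{\left(r,O \right)} = 2 + 0 = 2$)
$p{\left(m \right)} = 16$ ($p{\left(m \right)} = \left(2 + 2\right)^{2} = 4^{2} = 16$)
$o + p{\left(-4 \right)} = 35101 + 16 = 35117$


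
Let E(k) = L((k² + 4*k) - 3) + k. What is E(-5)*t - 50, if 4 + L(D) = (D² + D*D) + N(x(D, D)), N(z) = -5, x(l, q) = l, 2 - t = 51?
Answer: 244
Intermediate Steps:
t = -49 (t = 2 - 1*51 = 2 - 51 = -49)
L(D) = -9 + 2*D² (L(D) = -4 + ((D² + D*D) - 5) = -4 + ((D² + D²) - 5) = -4 + (2*D² - 5) = -4 + (-5 + 2*D²) = -9 + 2*D²)
E(k) = -9 + k + 2*(-3 + k² + 4*k)² (E(k) = (-9 + 2*((k² + 4*k) - 3)²) + k = (-9 + 2*(-3 + k² + 4*k)²) + k = -9 + k + 2*(-3 + k² + 4*k)²)
E(-5)*t - 50 = (-9 - 5 + 2*(-3 + (-5)² + 4*(-5))²)*(-49) - 50 = (-9 - 5 + 2*(-3 + 25 - 20)²)*(-49) - 50 = (-9 - 5 + 2*2²)*(-49) - 50 = (-9 - 5 + 2*4)*(-49) - 50 = (-9 - 5 + 8)*(-49) - 50 = -6*(-49) - 50 = 294 - 50 = 244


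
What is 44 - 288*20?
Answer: -5716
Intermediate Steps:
44 - 288*20 = 44 - 72*80 = 44 - 5760 = -5716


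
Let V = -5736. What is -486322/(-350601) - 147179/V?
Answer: 18130215857/670349112 ≈ 27.046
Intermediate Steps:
-486322/(-350601) - 147179/V = -486322/(-350601) - 147179/(-5736) = -486322*(-1/350601) - 147179*(-1/5736) = 486322/350601 + 147179/5736 = 18130215857/670349112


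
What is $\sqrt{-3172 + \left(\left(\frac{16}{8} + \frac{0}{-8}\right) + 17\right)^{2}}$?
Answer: $i \sqrt{2811} \approx 53.019 i$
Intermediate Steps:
$\sqrt{-3172 + \left(\left(\frac{16}{8} + \frac{0}{-8}\right) + 17\right)^{2}} = \sqrt{-3172 + \left(\left(16 \cdot \frac{1}{8} + 0 \left(- \frac{1}{8}\right)\right) + 17\right)^{2}} = \sqrt{-3172 + \left(\left(2 + 0\right) + 17\right)^{2}} = \sqrt{-3172 + \left(2 + 17\right)^{2}} = \sqrt{-3172 + 19^{2}} = \sqrt{-3172 + 361} = \sqrt{-2811} = i \sqrt{2811}$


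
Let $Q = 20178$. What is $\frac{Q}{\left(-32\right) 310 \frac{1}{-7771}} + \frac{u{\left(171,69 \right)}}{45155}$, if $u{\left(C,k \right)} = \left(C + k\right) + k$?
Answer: $\frac{708045327717}{44793760} \approx 15807.0$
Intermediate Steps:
$u{\left(C,k \right)} = C + 2 k$
$\frac{Q}{\left(-32\right) 310 \frac{1}{-7771}} + \frac{u{\left(171,69 \right)}}{45155} = \frac{20178}{\left(-32\right) 310 \frac{1}{-7771}} + \frac{171 + 2 \cdot 69}{45155} = \frac{20178}{\left(-9920\right) \left(- \frac{1}{7771}\right)} + \left(171 + 138\right) \frac{1}{45155} = \frac{20178}{\frac{9920}{7771}} + 309 \cdot \frac{1}{45155} = 20178 \cdot \frac{7771}{9920} + \frac{309}{45155} = \frac{78401619}{4960} + \frac{309}{45155} = \frac{708045327717}{44793760}$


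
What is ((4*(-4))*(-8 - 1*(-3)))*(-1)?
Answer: -80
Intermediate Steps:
((4*(-4))*(-8 - 1*(-3)))*(-1) = -16*(-8 + 3)*(-1) = -16*(-5)*(-1) = 80*(-1) = -80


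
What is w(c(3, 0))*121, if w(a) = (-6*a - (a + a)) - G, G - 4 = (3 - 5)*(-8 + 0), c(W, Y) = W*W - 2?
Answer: -9196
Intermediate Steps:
c(W, Y) = -2 + W² (c(W, Y) = W² - 2 = -2 + W²)
G = 20 (G = 4 + (3 - 5)*(-8 + 0) = 4 - 2*(-8) = 4 + 16 = 20)
w(a) = -20 - 8*a (w(a) = (-6*a - (a + a)) - 1*20 = (-6*a - 2*a) - 20 = -8*a - 20 = -20 - 8*a)
w(c(3, 0))*121 = (-20 - 8*(-2 + 3²))*121 = (-20 - 8*(-2 + 9))*121 = (-20 - 8*7)*121 = (-20 - 56)*121 = -76*121 = -9196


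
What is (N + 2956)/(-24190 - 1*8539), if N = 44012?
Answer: -46968/32729 ≈ -1.4351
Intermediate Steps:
(N + 2956)/(-24190 - 1*8539) = (44012 + 2956)/(-24190 - 1*8539) = 46968/(-24190 - 8539) = 46968/(-32729) = 46968*(-1/32729) = -46968/32729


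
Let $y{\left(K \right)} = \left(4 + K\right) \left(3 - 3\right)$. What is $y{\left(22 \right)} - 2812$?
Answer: $-2812$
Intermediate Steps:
$y{\left(K \right)} = 0$ ($y{\left(K \right)} = \left(4 + K\right) 0 = 0$)
$y{\left(22 \right)} - 2812 = 0 - 2812 = -2812$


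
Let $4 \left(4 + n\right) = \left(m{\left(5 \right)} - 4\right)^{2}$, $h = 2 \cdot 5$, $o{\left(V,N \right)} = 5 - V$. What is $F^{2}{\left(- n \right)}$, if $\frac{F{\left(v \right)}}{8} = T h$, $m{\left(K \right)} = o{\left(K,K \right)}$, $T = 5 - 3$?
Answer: $25600$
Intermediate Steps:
$h = 10$
$T = 2$ ($T = 5 - 3 = 2$)
$m{\left(K \right)} = 5 - K$
$n = 0$ ($n = -4 + \frac{\left(\left(5 - 5\right) - 4\right)^{2}}{4} = -4 + \frac{\left(0 - 4\right)^{2}}{4} = -4 + \frac{\left(-4\right)^{2}}{4} = -4 + \frac{1}{4} \cdot 16 = -4 + 4 = 0$)
$F{\left(v \right)} = 160$ ($F{\left(v \right)} = 8 \cdot 2 \cdot 10 = 8 \cdot 20 = 160$)
$F^{2}{\left(- n \right)} = 160^{2} = 25600$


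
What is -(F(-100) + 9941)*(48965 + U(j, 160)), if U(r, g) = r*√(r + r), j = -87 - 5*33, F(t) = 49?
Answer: -489160350 + 15104880*I*√14 ≈ -4.8916e+8 + 5.6517e+7*I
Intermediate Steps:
j = -252 (j = -87 - 165 = -252)
U(r, g) = √2*r^(3/2) (U(r, g) = r*√(2*r) = r*(√2*√r) = √2*r^(3/2))
-(F(-100) + 9941)*(48965 + U(j, 160)) = -(49 + 9941)*(48965 + √2*(-252)^(3/2)) = -9990*(48965 + √2*(-1512*I*√7)) = -9990*(48965 - 1512*I*√14) = -(489160350 - 15104880*I*√14) = -489160350 + 15104880*I*√14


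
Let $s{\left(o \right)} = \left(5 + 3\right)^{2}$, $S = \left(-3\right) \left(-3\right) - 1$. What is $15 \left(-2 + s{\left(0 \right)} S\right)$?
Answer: $7650$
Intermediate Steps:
$S = 8$ ($S = 9 - 1 = 8$)
$s{\left(o \right)} = 64$ ($s{\left(o \right)} = 8^{2} = 64$)
$15 \left(-2 + s{\left(0 \right)} S\right) = 15 \left(-2 + 64 \cdot 8\right) = 15 \left(-2 + 512\right) = 15 \cdot 510 = 7650$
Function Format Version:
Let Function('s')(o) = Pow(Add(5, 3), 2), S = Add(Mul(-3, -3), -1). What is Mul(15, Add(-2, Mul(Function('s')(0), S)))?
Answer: 7650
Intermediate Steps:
S = 8 (S = Add(9, -1) = 8)
Function('s')(o) = 64 (Function('s')(o) = Pow(8, 2) = 64)
Mul(15, Add(-2, Mul(Function('s')(0), S))) = Mul(15, Add(-2, Mul(64, 8))) = Mul(15, Add(-2, 512)) = Mul(15, 510) = 7650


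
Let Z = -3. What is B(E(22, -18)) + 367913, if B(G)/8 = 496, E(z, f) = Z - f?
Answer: 371881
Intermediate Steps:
E(z, f) = -3 - f
B(G) = 3968 (B(G) = 8*496 = 3968)
B(E(22, -18)) + 367913 = 3968 + 367913 = 371881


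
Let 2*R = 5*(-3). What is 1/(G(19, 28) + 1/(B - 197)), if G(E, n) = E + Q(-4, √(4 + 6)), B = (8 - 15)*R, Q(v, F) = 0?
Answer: 289/5489 ≈ 0.052651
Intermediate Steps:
R = -15/2 (R = (5*(-3))/2 = (½)*(-15) = -15/2 ≈ -7.5000)
B = 105/2 (B = (8 - 15)*(-15/2) = -7*(-15/2) = 105/2 ≈ 52.500)
G(E, n) = E (G(E, n) = E + 0 = E)
1/(G(19, 28) + 1/(B - 197)) = 1/(19 + 1/(105/2 - 197)) = 1/(19 + 1/(-289/2)) = 1/(19 - 2/289) = 1/(5489/289) = 289/5489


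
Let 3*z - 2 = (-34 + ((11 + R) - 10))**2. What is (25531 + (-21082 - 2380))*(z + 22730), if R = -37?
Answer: 50409116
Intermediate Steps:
z = 1634 (z = 2/3 + (-34 + ((11 - 37) - 10))**2/3 = 2/3 + (-34 + (-26 - 10))**2/3 = 2/3 + (-34 - 36)**2/3 = 2/3 + (1/3)*(-70)**2 = 2/3 + (1/3)*4900 = 2/3 + 4900/3 = 1634)
(25531 + (-21082 - 2380))*(z + 22730) = (25531 + (-21082 - 2380))*(1634 + 22730) = (25531 - 23462)*24364 = 2069*24364 = 50409116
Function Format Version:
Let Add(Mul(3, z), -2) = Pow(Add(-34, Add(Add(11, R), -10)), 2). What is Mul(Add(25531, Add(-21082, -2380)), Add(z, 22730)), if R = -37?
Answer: 50409116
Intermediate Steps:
z = 1634 (z = Add(Rational(2, 3), Mul(Rational(1, 3), Pow(Add(-34, Add(Add(11, -37), -10)), 2))) = Add(Rational(2, 3), Mul(Rational(1, 3), Pow(Add(-34, Add(-26, -10)), 2))) = Add(Rational(2, 3), Mul(Rational(1, 3), Pow(Add(-34, -36), 2))) = Add(Rational(2, 3), Mul(Rational(1, 3), Pow(-70, 2))) = Add(Rational(2, 3), Mul(Rational(1, 3), 4900)) = Add(Rational(2, 3), Rational(4900, 3)) = 1634)
Mul(Add(25531, Add(-21082, -2380)), Add(z, 22730)) = Mul(Add(25531, Add(-21082, -2380)), Add(1634, 22730)) = Mul(Add(25531, -23462), 24364) = Mul(2069, 24364) = 50409116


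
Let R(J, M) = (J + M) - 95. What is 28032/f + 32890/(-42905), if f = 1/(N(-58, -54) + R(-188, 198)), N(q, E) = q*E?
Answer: 732933271246/8581 ≈ 8.5414e+7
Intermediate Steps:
N(q, E) = E*q
R(J, M) = -95 + J + M
f = 1/3047 (f = 1/(-54*(-58) + (-95 - 188 + 198)) = 1/(3132 - 85) = 1/3047 ≈ 0.00032819)
28032/f + 32890/(-42905) = 28032/(1/3047) + 32890/(-42905) = 28032*3047 + 32890*(-1/42905) = 85413504 - 6578/8581 = 732933271246/8581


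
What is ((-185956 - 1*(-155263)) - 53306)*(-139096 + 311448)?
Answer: -14477395648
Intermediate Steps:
((-185956 - 1*(-155263)) - 53306)*(-139096 + 311448) = ((-185956 + 155263) - 53306)*172352 = (-30693 - 53306)*172352 = -83999*172352 = -14477395648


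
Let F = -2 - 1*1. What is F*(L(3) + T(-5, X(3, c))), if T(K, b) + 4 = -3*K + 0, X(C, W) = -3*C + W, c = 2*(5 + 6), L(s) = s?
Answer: -42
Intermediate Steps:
c = 22 (c = 2*11 = 22)
X(C, W) = W - 3*C
F = -3 (F = -2 - 1 = -3)
T(K, b) = -4 - 3*K (T(K, b) = -4 + (-3*K + 0) = -4 - 3*K)
F*(L(3) + T(-5, X(3, c))) = -3*(3 + (-4 - 3*(-5))) = -3*(3 + (-4 + 15)) = -3*(3 + 11) = -3*14 = -42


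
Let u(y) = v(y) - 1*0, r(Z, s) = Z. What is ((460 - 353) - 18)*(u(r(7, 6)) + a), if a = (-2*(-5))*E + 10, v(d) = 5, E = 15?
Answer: 14685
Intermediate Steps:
a = 160 (a = -2*(-5)*15 + 10 = 10*15 + 10 = 150 + 10 = 160)
u(y) = 5 (u(y) = 5 - 1*0 = 5 + 0 = 5)
((460 - 353) - 18)*(u(r(7, 6)) + a) = ((460 - 353) - 18)*(5 + 160) = (107 - 18)*165 = 89*165 = 14685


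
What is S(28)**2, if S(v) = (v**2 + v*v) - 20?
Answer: 2396304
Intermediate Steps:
S(v) = -20 + 2*v**2 (S(v) = (v**2 + v**2) - 20 = 2*v**2 - 20 = -20 + 2*v**2)
S(28)**2 = (-20 + 2*28**2)**2 = (-20 + 2*784)**2 = (-20 + 1568)**2 = 1548**2 = 2396304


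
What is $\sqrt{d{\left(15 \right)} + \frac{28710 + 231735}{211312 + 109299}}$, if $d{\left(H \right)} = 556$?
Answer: $\frac{\sqrt{57235527338371}}{320611} \approx 23.597$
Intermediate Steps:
$\sqrt{d{\left(15 \right)} + \frac{28710 + 231735}{211312 + 109299}} = \sqrt{556 + \frac{28710 + 231735}{211312 + 109299}} = \sqrt{556 + \frac{260445}{320611}} = \sqrt{\frac{178520161}{320611}} = \frac{\sqrt{57235527338371}}{320611}$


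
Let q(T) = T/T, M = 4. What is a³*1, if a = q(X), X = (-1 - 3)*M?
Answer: 1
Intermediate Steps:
X = -16 (X = (-1 - 3)*4 = -4*4 = -16)
q(T) = 1
a = 1
a³*1 = 1³*1 = 1*1 = 1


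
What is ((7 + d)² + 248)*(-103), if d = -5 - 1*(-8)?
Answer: -35844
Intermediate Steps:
d = 3 (d = -5 + 8 = 3)
((7 + d)² + 248)*(-103) = ((7 + 3)² + 248)*(-103) = (10² + 248)*(-103) = (100 + 248)*(-103) = 348*(-103) = -35844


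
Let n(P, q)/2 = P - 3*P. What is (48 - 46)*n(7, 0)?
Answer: -56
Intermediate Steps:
n(P, q) = -4*P (n(P, q) = 2*(P - 3*P) = 2*(-2*P) = -4*P)
(48 - 46)*n(7, 0) = (48 - 46)*(-4*7) = 2*(-28) = -56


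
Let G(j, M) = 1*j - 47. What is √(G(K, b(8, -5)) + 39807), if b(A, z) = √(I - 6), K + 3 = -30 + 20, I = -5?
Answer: √39747 ≈ 199.37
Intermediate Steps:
K = -13 (K = -3 + (-30 + 20) = -3 - 10 = -13)
b(A, z) = I*√11 (b(A, z) = √(-5 - 6) = √(-11) = I*√11)
G(j, M) = -47 + j (G(j, M) = j - 47 = -47 + j)
√(G(K, b(8, -5)) + 39807) = √((-47 - 13) + 39807) = √(-60 + 39807) = √39747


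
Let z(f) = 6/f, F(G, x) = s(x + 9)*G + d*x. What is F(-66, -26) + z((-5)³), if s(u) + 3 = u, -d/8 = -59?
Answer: -1369006/125 ≈ -10952.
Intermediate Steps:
d = 472 (d = -8*(-59) = 472)
s(u) = -3 + u
F(G, x) = 472*x + G*(6 + x) (F(G, x) = (-3 + (x + 9))*G + 472*x = (-3 + (9 + x))*G + 472*x = (6 + x)*G + 472*x = G*(6 + x) + 472*x = 472*x + G*(6 + x))
F(-66, -26) + z((-5)³) = (472*(-26) - 66*(6 - 26)) + 6/((-5)³) = (-12272 - 66*(-20)) + 6/(-125) = (-12272 + 1320) + 6*(-1/125) = -10952 - 6/125 = -1369006/125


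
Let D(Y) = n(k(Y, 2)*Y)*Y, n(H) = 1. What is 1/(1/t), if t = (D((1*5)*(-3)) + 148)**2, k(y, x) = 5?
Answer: 17689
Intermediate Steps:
D(Y) = Y (D(Y) = 1*Y = Y)
t = 17689 (t = ((1*5)*(-3) + 148)**2 = (5*(-3) + 148)**2 = (-15 + 148)**2 = 133**2 = 17689)
1/(1/t) = 1/(1/17689) = 17689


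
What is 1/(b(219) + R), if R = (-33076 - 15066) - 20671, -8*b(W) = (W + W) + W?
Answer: -8/551161 ≈ -1.4515e-5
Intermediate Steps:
b(W) = -3*W/8 (b(W) = -((W + W) + W)/8 = -(2*W + W)/8 = -3*W/8)
R = -68813 (R = -48142 - 20671 = -68813)
1/(b(219) + R) = 1/(-3/8*219 - 68813) = 1/(-657/8 - 68813) = 1/(-551161/8) = -8/551161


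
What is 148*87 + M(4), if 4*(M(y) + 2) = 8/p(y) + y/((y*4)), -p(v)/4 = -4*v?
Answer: 411971/32 ≈ 12874.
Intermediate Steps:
p(v) = 16*v (p(v) = -(-16)*v = 16*v)
M(y) = -31/16 + 1/(8*y) (M(y) = -2 + (8/((16*y)) + y/((y*4)))/4 = -2 + (8*(1/(16*y)) + y/((4*y)))/4 = -2 + (1/(2*y) + y*(1/(4*y)))/4 = -2 + (1/(2*y) + 1/4)/4 = -2 + (1/4 + 1/(2*y))/4 = -2 + (1/16 + 1/(8*y)) = -31/16 + 1/(8*y))
148*87 + M(4) = 148*87 + (1/16)*(2 - 31*4)/4 = 12876 + (1/16)*(1/4)*(2 - 124) = 12876 + (1/16)*(1/4)*(-122) = 12876 - 61/32 = 411971/32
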